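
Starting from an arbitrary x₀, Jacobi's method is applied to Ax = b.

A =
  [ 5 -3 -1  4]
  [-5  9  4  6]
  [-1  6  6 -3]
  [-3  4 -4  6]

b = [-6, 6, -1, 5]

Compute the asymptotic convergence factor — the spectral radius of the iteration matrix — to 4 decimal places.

Write A = D+L+U with D = diag(5, 9, 6, 6).
Jacobi: T = -D⁻¹(L+U), T[3,0] = -(-3)/(6) = +0.5000; T[3,3] = 0.
  T[0,:] = [+0.0000, +0.6000, +0.2000, -0.8000]
  T[1,:] = [+0.5556, +0.0000, -0.4444, -0.6667]
  T[2,:] = [+0.1667, -1.0000, +0.0000, +0.5000]
  T[3,:] = [+0.5000, -0.6667, +0.6667, +0.0000]
|roots of det(T-λI)|: 1.3044, 0.9593, 0.4261, 0.4261.
ρ(T) = max|λ| = 1.3044; 1.3044 > 1: divergent.

1.3044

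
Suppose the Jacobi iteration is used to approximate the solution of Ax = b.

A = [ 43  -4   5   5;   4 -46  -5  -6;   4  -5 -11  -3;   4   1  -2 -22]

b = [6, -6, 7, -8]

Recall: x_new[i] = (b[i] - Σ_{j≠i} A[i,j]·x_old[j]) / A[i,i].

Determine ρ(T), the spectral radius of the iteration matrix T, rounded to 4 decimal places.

Split A = D + L + U, D = diag(43, -46, -11, -22).
Jacobi: T = -D⁻¹(L+U), T[2,3] = -(-3)/(-11) = -0.2727; T[2,2] = 0.
  T[0,:] = [+0.0000  +0.0930  -0.1163  -0.1163]
  T[1,:] = [+0.0870  +0.0000  -0.1087  -0.1304]
  T[2,:] = [+0.3636  -0.4545  +0.0000  -0.2727]
  T[3,:] = [+0.1818  +0.0455  -0.0909  +0.0000]
eigenvalue magnitudes: 0.1925, 0.1311, 0.1311, 0.0480.
ρ(T) = max|λ| = 0.1925; 0.1925 < 1, so it converges for any x₀.

0.1925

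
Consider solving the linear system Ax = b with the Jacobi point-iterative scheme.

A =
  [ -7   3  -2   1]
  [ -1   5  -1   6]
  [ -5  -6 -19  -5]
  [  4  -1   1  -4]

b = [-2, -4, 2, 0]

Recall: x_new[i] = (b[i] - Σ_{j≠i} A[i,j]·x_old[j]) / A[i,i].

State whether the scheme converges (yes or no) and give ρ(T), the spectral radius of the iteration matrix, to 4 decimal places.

yes, ρ = 0.8586

Diagonal D = diag(-7, 5, -19, -4); L, U strict lower/upper.
T_J = -D⁻¹(L+U): T[3,1] = -(-1)/(-4) = -0.2500; T[3,3] = 0.
  T[0,:] = [+0.0000 +0.4286 -0.2857 +0.1429]
  T[1,:] = [+0.2000 +0.0000 +0.2000 -1.2000]
  T[2,:] = [-0.2632 -0.3158 +0.0000 -0.2632]
  T[3,:] = [+1.0000 -0.2500 +0.2500 +0.0000]
moduli |λ_i(T)| = 0.8586, 0.7261, 0.7261, 0.2409.
ρ = 0.8586; 0.8586 < 1: convergent.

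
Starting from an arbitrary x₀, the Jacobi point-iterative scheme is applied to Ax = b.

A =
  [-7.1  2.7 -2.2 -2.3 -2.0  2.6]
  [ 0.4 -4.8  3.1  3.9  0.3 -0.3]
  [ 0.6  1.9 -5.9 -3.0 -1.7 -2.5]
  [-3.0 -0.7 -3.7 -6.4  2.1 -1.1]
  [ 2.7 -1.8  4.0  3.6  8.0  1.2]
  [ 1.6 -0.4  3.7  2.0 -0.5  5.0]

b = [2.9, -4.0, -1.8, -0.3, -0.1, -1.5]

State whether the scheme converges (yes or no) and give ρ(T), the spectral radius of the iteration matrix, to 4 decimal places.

no, ρ = 1.1933

Let D = diag(-7.1, -4.8, -5.9, -6.4, 8, 5); L, U the strict triangles.
T_J = -D⁻¹(L+U): T[0,4] = -(-2)/(-7.1) = -0.2817; T[0,0] = 0.
  T[0,:] = [+0.0000 +0.3803 -0.3099 -0.3239 -0.2817 +0.3662]
  T[1,:] = [+0.0833 +0.0000 +0.6458 +0.8125 +0.0625 -0.0625]
  T[2,:] = [+0.1017 +0.3220 +0.0000 -0.5085 -0.2881 -0.4237]
  T[3,:] = [-0.4688 -0.1094 -0.5781 +0.0000 +0.3281 -0.1719]
  T[4,:] = [-0.3375 +0.2250 -0.5000 -0.4500 +0.0000 -0.1500]
  T[5,:] = [-0.3200 +0.0800 -0.7400 -0.4000 +0.1000 +0.0000]
moduli |λ_i(T)| = 1.1933, 0.5877, 0.4470, 0.4470, 0.0969, 0.0305.
ρ = 1.1933; 1.1933 > 1: divergent.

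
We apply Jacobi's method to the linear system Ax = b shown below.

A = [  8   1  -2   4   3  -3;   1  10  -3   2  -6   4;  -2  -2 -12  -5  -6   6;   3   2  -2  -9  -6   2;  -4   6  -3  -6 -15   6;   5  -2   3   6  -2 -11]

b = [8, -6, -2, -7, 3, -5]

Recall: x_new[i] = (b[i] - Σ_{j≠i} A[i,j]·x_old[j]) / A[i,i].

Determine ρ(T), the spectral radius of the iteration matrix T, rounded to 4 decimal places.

Split A = D + L + U, D = diag(8, 10, -12, -9, -15, -11).
Jacobi T = -D⁻¹(L+U): T[3,0] = -(3)/(-9) = +0.3333; T[3,3] = 0.
  T[0,:] = [+0.0000 -0.1250 +0.2500 -0.5000 -0.3750 +0.3750]
  T[1,:] = [-0.1000 +0.0000 +0.3000 -0.2000 +0.6000 -0.4000]
  T[2,:] = [-0.1667 -0.1667 +0.0000 -0.4167 -0.5000 +0.5000]
  T[3,:] = [+0.3333 +0.2222 -0.2222 +0.0000 -0.6667 +0.2222]
  T[4,:] = [-0.2667 +0.4000 -0.2000 -0.4000 +0.0000 +0.4000]
  T[5,:] = [+0.4545 -0.1818 +0.2727 +0.5455 -0.1818 +0.0000]
|eigenvalues of T|: 1.2552, 0.8749, 0.5225, 0.5225, 0.2579, 0.0109.
ρ = 1.2552; 1.2552 > 1: divergent.

1.2552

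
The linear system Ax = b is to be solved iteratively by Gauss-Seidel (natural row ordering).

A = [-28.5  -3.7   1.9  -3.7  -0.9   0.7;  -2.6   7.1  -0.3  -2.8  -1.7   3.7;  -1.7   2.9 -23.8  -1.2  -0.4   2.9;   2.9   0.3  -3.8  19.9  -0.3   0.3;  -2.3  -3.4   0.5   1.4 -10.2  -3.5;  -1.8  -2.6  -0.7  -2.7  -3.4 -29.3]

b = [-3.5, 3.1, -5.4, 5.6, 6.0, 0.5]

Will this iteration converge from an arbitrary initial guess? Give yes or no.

Diagonal D = diag(-28.5, 7.1, -23.8, 19.9, -10.2, -29.3); L, U strict lower/upper.
Gauss-Seidel: T = -(D+L)⁻¹U, row 0 first, T[0,5] = -(0.7)/(-28.5) = +0.0246; later rows by forward substitution.
  T[0,:] = [+0.0000, -0.1298, +0.0667, -0.1298, -0.0316, +0.0246]
  T[1,:] = [+0.0000, -0.0475, +0.0667, +0.3468, +0.2279, -0.5121]
  T[2,:] = [+0.0000, +0.0035, +0.0034, +0.0011, +0.0132, +0.0577]
  T[3,:] = [+0.0000, +0.0203, -0.0101, +0.0139, +0.0188, +0.0001]
  T[4,:] = [+0.0000, +0.0481, -0.0385, -0.0844, -0.0656, -0.1751]
  T[5,:] = [+0.0000, +0.0047, -0.0047, -0.0143, -0.0127, +0.0629]
moduli |λ_i(T)| = 0.1676, 0.1048, 0.0495, 0.0239, 0.0042, 0.0000.
ρ(T) = max|λ| = 0.1676; 0.1676 < 1: convergent.

yes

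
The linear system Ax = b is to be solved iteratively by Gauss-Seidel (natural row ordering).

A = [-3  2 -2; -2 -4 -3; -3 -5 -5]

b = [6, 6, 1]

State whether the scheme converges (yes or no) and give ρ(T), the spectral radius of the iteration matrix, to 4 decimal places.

yes, ρ = 0.8403

Let D = diag(-3, -4, -5); L, U the strict triangles.
Gauss-Seidel: T = -(D+L)⁻¹U, row 0 first, T[0,2] = -(-2)/(-3) = -0.6667; later rows by forward substitution.
  T[0,:] = [+0.0000  +0.6667  -0.6667]
  T[1,:] = [+0.0000  -0.3333  -0.4167]
  T[2,:] = [+0.0000  -0.0667  +0.8167]
|λ(T)| sorted: 0.8403, 0.3570, 0.0000.
spectral radius ρ = 0.8403; 0.8403 < 1, so it converges for any x₀.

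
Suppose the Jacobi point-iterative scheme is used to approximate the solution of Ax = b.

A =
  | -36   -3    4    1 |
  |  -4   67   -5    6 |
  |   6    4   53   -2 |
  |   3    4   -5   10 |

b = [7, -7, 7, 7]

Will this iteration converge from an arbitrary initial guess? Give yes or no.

A = D + L + U where D = diag(-36, 67, 53, 10).
Jacobi T = -D⁻¹(L+U): T[2,1] = -(4)/(53) = -0.0755; T[2,2] = 0.
  T[0,:] = [+0.0000, -0.0833, +0.1111, +0.0278]
  T[1,:] = [+0.0597, +0.0000, +0.0746, -0.0896]
  T[2,:] = [-0.1132, -0.0755, +0.0000, +0.0377]
  T[3,:] = [-0.3000, -0.4000, +0.5000, +0.0000]
|eigenvalues of T|: 0.1905, 0.1462, 0.1462, 0.0365.
spectral radius ρ = 0.1905; 0.1905 < 1 ⇒ converges.

yes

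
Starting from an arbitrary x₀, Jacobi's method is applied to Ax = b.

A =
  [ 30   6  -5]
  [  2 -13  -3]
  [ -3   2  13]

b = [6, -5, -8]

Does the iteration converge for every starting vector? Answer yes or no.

yes

Write A = D+L+U with D = diag(30, -13, 13).
Jacobi T = -D⁻¹(L+U): T[2,0] = -(-3)/(13) = +0.2308; T[2,2] = 0.
  T[0,:] = [+0.0000, -0.2000, +0.1667]
  T[1,:] = [+0.1538, +0.0000, -0.2308]
  T[2,:] = [+0.2308, -0.1538, +0.0000]
moduli |λ_i(T)| = 0.2622, 0.1599, 0.1599.
ρ = 0.2622; 0.2622 < 1 ⇒ converges.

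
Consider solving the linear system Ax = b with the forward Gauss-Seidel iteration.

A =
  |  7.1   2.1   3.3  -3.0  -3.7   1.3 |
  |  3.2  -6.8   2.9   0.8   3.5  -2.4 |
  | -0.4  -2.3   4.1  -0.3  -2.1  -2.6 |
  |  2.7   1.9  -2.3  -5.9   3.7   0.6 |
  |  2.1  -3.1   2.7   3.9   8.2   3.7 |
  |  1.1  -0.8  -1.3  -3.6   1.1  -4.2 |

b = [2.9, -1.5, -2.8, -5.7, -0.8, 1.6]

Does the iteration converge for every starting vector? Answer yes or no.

no

Split A = D + L + U, D = diag(7.1, -6.8, 4.1, -5.9, 8.2, -4.2).
T_GS = -(D+L)⁻¹U: row 0 first, T[0,4] = -(-3.7)/(7.1) = +0.5211; later rows by forward substitution.
  T[0,:] = [+0.0000, -0.2958, -0.4648, +0.4225, +0.5211, -0.1831]
  T[1,:] = [+0.0000, -0.1392, +0.2077, +0.3165, +0.7599, -0.4391]
  T[2,:] = [+0.0000, -0.1069, +0.0712, +0.2919, +0.9893, +0.3700]
  T[3,:] = [+0.0000, -0.1385, -0.1736, +0.1815, +0.7247, -0.2677]
  T[4,:] = [+0.0000, +0.1242, +0.2567, -0.1710, -0.5166, -0.5648]
  T[5,:] = [+0.0000, +0.1334, +0.0326, -0.2403, -1.0709, +0.0027]
eigenvalue magnitudes: 1.1583, 0.6678, 0.1205, 0.1205, 0.0609, 0.0000.
spectral radius ρ = 1.1583; 1.1583 > 1, so it fails to converge.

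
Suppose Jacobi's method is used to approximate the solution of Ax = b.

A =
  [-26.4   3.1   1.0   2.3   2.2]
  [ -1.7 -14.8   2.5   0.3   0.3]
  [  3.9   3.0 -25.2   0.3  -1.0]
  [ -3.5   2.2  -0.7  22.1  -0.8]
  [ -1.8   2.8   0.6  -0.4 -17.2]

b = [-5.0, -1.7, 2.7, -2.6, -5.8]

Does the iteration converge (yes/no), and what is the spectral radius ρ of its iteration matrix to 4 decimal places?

A = D + L + U where D = diag(-26.4, -14.8, -25.2, 22.1, -17.2).
Jacobi: T = -D⁻¹(L+U), T[2,1] = -(3)/(-25.2) = +0.1190; T[2,2] = 0.
  T[0,:] = [+0.0000  +0.1174  +0.0379  +0.0871  +0.0833]
  T[1,:] = [-0.1149  +0.0000  +0.1689  +0.0203  +0.0203]
  T[2,:] = [+0.1548  +0.1190  +0.0000  +0.0119  -0.0397]
  T[3,:] = [+0.1584  -0.0995  +0.0317  +0.0000  +0.0362]
  T[4,:] = [-0.1047  +0.1628  +0.0349  -0.0233  +0.0000]
moduli |λ_i(T)| = 0.1876, 0.1470, 0.1470, 0.1113, 0.1113.
ρ(T) = max|λ| = 0.1876; 0.1876 < 1 ⇒ converges.

yes, ρ = 0.1876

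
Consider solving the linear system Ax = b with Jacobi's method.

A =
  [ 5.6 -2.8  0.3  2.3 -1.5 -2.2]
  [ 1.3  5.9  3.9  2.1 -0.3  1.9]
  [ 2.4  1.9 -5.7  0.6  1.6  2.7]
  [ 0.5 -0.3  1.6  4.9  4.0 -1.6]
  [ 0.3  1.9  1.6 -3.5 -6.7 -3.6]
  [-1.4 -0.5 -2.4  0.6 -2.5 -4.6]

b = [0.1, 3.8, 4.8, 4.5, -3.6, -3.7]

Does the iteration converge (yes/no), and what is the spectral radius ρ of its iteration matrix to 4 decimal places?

no, ρ = 1.1392

Write A = D+L+U with D = diag(5.6, 5.9, -5.7, 4.9, -6.7, -4.6).
Jacobi: T = -D⁻¹(L+U), T[3,5] = -(-1.6)/(4.9) = +0.3265; T[3,3] = 0.
  T[0,:] = [+0.0000 +0.5000 -0.0536 -0.4107 +0.2679 +0.3929]
  T[1,:] = [-0.2203 +0.0000 -0.6610 -0.3559 +0.0508 -0.3220]
  T[2,:] = [+0.4211 +0.3333 +0.0000 +0.1053 +0.2807 +0.4737]
  T[3,:] = [-0.1020 +0.0612 -0.3265 +0.0000 -0.8163 +0.3265]
  T[4,:] = [+0.0448 +0.2836 +0.2388 -0.5224 +0.0000 -0.5373]
  T[5,:] = [-0.3043 -0.1087 -0.5217 +0.1304 -0.5435 +0.0000]
|λ(T)| sorted: 1.1392, 0.8797, 0.8797, 0.7014, 0.2076, 0.2076.
spectral radius ρ = 1.1392; 1.1392 > 1, so it fails to converge.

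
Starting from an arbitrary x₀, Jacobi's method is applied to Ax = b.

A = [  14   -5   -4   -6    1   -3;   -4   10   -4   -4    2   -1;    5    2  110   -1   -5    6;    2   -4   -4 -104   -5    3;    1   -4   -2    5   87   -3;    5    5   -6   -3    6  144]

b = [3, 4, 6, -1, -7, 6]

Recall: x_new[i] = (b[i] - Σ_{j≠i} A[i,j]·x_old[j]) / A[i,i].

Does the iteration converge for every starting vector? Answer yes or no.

A = D + L + U where D = diag(14, 10, 110, -104, 87, 144).
Jacobi T = -D⁻¹(L+U): T[5,1] = -(5)/(144) = -0.0347; T[5,5] = 0.
  T[0,:] = [+0.0000  +0.3571  +0.2857  +0.4286  -0.0714  +0.2143]
  T[1,:] = [+0.4000  +0.0000  +0.4000  +0.4000  -0.2000  +0.1000]
  T[2,:] = [-0.0455  -0.0182  +0.0000  +0.0091  +0.0455  -0.0545]
  T[3,:] = [+0.0192  -0.0385  -0.0385  +0.0000  -0.0481  +0.0288]
  T[4,:] = [-0.0115  +0.0460  +0.0230  -0.0575  +0.0000  +0.0345]
  T[5,:] = [-0.0347  -0.0347  +0.0417  +0.0208  -0.0417  +0.0000]
|λ(T)| sorted: 0.3759, 0.2068, 0.2068, 0.0554, 0.0554, 0.0159.
ρ = 0.3759; 0.3759 < 1 ⇒ converges.

yes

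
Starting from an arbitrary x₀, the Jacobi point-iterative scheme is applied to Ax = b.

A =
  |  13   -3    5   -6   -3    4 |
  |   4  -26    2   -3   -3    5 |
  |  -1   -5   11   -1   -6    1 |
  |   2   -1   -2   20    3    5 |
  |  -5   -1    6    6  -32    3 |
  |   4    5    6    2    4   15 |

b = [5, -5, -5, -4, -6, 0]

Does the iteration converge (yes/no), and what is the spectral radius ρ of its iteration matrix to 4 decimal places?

Split A = D + L + U, D = diag(13, -26, 11, 20, -32, 15).
Jacobi: T = -D⁻¹(L+U), T[5,1] = -(5)/(15) = -0.3333; T[5,5] = 0.
  T[0,:] = [+0.0000 +0.2308 -0.3846 +0.4615 +0.2308 -0.3077]
  T[1,:] = [+0.1538 +0.0000 +0.0769 -0.1154 -0.1154 +0.1923]
  T[2,:] = [+0.0909 +0.4545 +0.0000 +0.0909 +0.5455 -0.0909]
  T[3,:] = [-0.1000 +0.0500 +0.1000 +0.0000 -0.1500 -0.2500]
  T[4,:] = [-0.1562 -0.0312 +0.1875 +0.1875 +0.0000 +0.0938]
  T[5,:] = [-0.2667 -0.3333 -0.4000 -0.1333 -0.2667 +0.0000]
|λ(T)| sorted: 0.5032, 0.4031, 0.4031, 0.3150, 0.2615, 0.2615.
spectral radius ρ = 0.5032; 0.5032 < 1, so it converges for any x₀.

yes, ρ = 0.5032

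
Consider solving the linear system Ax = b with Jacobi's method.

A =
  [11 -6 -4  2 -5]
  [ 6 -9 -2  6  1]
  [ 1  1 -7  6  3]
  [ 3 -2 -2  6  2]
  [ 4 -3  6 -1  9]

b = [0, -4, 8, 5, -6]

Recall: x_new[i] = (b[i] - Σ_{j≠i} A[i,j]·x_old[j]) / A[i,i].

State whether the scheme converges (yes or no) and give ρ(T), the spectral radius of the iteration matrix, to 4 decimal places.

no, ρ = 1.1714

Write A = D+L+U with D = diag(11, -9, -7, 6, 9).
T_J = -D⁻¹(L+U): T[1,2] = -(-2)/(-9) = -0.2222; T[1,1] = 0.
  T[0,:] = [+0.0000  +0.5455  +0.3636  -0.1818  +0.4545]
  T[1,:] = [+0.6667  +0.0000  -0.2222  +0.6667  +0.1111]
  T[2,:] = [+0.1429  +0.1429  +0.0000  +0.8571  +0.4286]
  T[3,:] = [-0.5000  +0.3333  +0.3333  +0.0000  -0.3333]
  T[4,:] = [-0.4444  +0.3333  -0.6667  +0.1111  +0.0000]
|roots of det(T-λI)|: 1.1714, 0.7345, 0.7345, 0.6845, 0.4775.
spectral radius ρ = 1.1714; 1.1714 > 1: divergent.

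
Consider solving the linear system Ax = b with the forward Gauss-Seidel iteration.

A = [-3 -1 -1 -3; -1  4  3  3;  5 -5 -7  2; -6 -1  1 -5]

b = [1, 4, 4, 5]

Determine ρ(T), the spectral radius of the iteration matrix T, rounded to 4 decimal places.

Write A = D+L+U with D = diag(-3, 4, -7, -5).
GS T = -(D+L)⁻¹U: row 0 first, T[0,2] = -(-1)/(-3) = -0.3333; later rows by forward substitution.
  T[0,:] = [+0.0000  -0.3333  -0.3333  -1.0000]
  T[1,:] = [+0.0000  -0.0833  -0.8333  -1.0000]
  T[2,:] = [+0.0000  -0.1786  +0.3571  +0.2857]
  T[3,:] = [+0.0000  +0.3810  +0.6381  +1.4571]
|roots of det(T-λI)|: 1.3832, 0.4775, 0.1298, 0.0000.
spectral radius ρ = 1.3832; 1.3832 > 1: divergent.

1.3832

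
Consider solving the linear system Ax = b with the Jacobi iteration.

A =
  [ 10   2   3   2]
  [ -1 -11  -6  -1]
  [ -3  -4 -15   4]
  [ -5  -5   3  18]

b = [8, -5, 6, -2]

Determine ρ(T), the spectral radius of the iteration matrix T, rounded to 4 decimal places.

Write A = D+L+U with D = diag(10, -11, -15, 18).
Jacobi: T = -D⁻¹(L+U), T[2,0] = -(-3)/(-15) = -0.2000; T[2,2] = 0.
  T[0,:] = [+0.0000  -0.2000  -0.3000  -0.2000]
  T[1,:] = [-0.0909  +0.0000  -0.5455  -0.0909]
  T[2,:] = [-0.2000  -0.2667  +0.0000  +0.2667]
  T[3,:] = [+0.2778  +0.2778  -0.1667  +0.0000]
|roots of det(T-λI)|: 0.5560, 0.3805, 0.3805, 0.1719.
spectral radius ρ = 0.5560; 0.5560 < 1: convergent.

0.5560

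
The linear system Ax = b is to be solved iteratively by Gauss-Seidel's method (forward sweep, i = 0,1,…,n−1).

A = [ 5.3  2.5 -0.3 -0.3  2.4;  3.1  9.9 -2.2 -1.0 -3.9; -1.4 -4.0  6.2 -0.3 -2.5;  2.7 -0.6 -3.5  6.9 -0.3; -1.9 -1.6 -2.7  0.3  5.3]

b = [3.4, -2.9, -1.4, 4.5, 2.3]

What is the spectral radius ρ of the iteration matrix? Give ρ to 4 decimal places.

Let D = diag(5.3, 9.9, 6.2, 6.9, 5.3); L, U the strict triangles.
T_GS = -(D+L)⁻¹U: row 0 first, T[0,2] = -(-0.3)/(5.3) = +0.0566; later rows by forward substitution.
  T[0,:] = [+0.0000  -0.4717  +0.0566  +0.0566  -0.4528]
  T[1,:] = [+0.0000  +0.1477  +0.2045  +0.0833  +0.5357]
  T[2,:] = [+0.0000  -0.0112  +0.1447  +0.1149  +0.6466]
  T[3,:] = [+0.0000  +0.1917  +0.0690  +0.0434  +0.5952]
  T[4,:] = [+0.0000  -0.1411  +0.1518  +0.1015  +0.2951]
|eigenvalues of T|: 0.5036, 0.2643, 0.1325, 0.0045, 0.0000.
ρ = 0.5036; 0.5036 < 1, so it converges for any x₀.

0.5036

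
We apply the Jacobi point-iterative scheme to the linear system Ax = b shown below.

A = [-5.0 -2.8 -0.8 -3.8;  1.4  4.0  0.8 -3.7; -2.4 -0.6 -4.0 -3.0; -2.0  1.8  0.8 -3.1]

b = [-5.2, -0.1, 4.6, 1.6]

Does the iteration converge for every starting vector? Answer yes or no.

A = D + L + U where D = diag(-5, 4, -4, -3.1).
Jacobi: T = -D⁻¹(L+U), T[2,3] = -(-3)/(-4) = -0.7500; T[2,2] = 0.
  T[0,:] = [+0.0000 -0.5600 -0.1600 -0.7600]
  T[1,:] = [-0.3500 +0.0000 -0.2000 +0.9250]
  T[2,:] = [-0.6000 -0.1500 +0.0000 -0.7500]
  T[3,:] = [-0.6452 +0.5806 +0.2581 +0.0000]
|roots of det(T-λI)|: 1.2499, 0.6293, 0.6293, 0.0083.
spectral radius ρ = 1.2499; 1.2499 > 1 ⇒ diverges.

no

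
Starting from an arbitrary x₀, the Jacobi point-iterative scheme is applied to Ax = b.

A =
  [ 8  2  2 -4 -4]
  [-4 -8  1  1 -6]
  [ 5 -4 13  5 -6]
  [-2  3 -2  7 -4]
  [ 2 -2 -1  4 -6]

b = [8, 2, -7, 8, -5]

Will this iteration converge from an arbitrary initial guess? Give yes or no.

A = D + L + U where D = diag(8, -8, 13, 7, -6).
T_J = -D⁻¹(L+U): T[4,0] = -(2)/(-6) = +0.3333; T[4,4] = 0.
  T[0,:] = [+0.0000 -0.2500 -0.2500 +0.5000 +0.5000]
  T[1,:] = [-0.5000 +0.0000 +0.1250 +0.1250 -0.7500]
  T[2,:] = [-0.3846 +0.3077 +0.0000 -0.3846 +0.4615]
  T[3,:] = [+0.2857 -0.4286 +0.2857 +0.0000 +0.5714]
  T[4,:] = [+0.3333 -0.3333 -0.1667 +0.6667 +0.0000]
|λ(T)| sorted: 1.2890, 0.6868, 0.6868, 0.3337, 0.0852.
spectral radius ρ = 1.2890; 1.2890 > 1 ⇒ diverges.

no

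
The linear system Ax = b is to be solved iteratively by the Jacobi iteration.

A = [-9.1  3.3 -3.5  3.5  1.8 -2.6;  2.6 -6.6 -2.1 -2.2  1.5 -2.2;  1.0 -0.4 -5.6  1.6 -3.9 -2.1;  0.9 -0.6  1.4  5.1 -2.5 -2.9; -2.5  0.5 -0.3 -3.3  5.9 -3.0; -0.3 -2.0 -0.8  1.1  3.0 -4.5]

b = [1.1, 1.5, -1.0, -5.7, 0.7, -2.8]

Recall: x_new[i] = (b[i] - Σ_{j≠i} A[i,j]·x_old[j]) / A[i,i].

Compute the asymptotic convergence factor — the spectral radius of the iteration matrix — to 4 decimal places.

Write A = D+L+U with D = diag(-9.1, -6.6, -5.6, 5.1, 5.9, -4.5).
Jacobi T = -D⁻¹(L+U): T[3,1] = -(-0.6)/(5.1) = +0.1176; T[3,3] = 0.
  T[0,:] = [+0.0000 +0.3626 -0.3846 +0.3846 +0.1978 -0.2857]
  T[1,:] = [+0.3939 +0.0000 -0.3182 -0.3333 +0.2273 -0.3333]
  T[2,:] = [+0.1786 -0.0714 +0.0000 +0.2857 -0.6964 -0.3750]
  T[3,:] = [-0.1765 +0.1176 -0.2745 +0.0000 +0.4902 +0.5686]
  T[4,:] = [+0.4237 -0.0847 +0.0508 +0.5593 +0.0000 +0.5085]
  T[5,:] = [-0.0667 -0.4444 -0.1778 +0.2444 +0.6667 +0.0000]
eigenvalue magnitudes: 1.1291, 0.6772, 0.6490, 0.6490, 0.6050, 0.3913.
ρ(T) = max|λ| = 1.1291; 1.1291 > 1 ⇒ diverges.

1.1291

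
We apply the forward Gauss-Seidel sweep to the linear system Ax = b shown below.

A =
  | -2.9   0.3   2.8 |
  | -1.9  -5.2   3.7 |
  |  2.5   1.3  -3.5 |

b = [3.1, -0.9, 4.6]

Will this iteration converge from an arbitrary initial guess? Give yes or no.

Diagonal D = diag(-2.9, -5.2, -3.5); L, U strict lower/upper.
GS T = -(D+L)⁻¹U: row 0 first, T[0,2] = -(2.8)/(-2.9) = +0.9655; later rows by forward substitution.
  T[0,:] = [+0.0000, +0.1034, +0.9655]
  T[1,:] = [+0.0000, -0.0378, +0.3588]
  T[2,:] = [+0.0000, +0.0599, +0.8229]
moduli |λ_i(T)| = 0.8472, 0.0621, 0.0000.
ρ(T) = max|λ| = 0.8472; 0.8472 < 1 ⇒ converges.

yes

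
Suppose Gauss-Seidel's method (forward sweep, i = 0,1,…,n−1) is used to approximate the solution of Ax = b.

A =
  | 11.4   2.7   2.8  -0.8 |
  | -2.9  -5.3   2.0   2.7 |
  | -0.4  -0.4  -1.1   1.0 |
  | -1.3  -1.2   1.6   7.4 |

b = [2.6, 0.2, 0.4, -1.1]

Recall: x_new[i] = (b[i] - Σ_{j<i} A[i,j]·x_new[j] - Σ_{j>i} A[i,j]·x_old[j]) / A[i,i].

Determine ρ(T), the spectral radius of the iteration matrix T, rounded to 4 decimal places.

0.3422

Write A = D+L+U with D = diag(11.4, -5.3, -1.1, 7.4).
Gauss-Seidel: T = -(D+L)⁻¹U, row 0 first, T[0,3] = -(-0.8)/(11.4) = +0.0702; later rows by forward substitution.
  T[0,:] = [+0.0000, -0.2368, -0.2456, +0.0702]
  T[1,:] = [+0.0000, +0.1296, +0.5118, +0.4710]
  T[2,:] = [+0.0000, +0.0390, -0.0968, +0.7123]
  T[3,:] = [+0.0000, -0.0290, +0.0608, -0.0653]
moduli |λ_i(T)| = 0.3422, 0.2042, 0.2042, 0.0000.
ρ(T) = max|λ| = 0.3422; 0.3422 < 1 ⇒ converges.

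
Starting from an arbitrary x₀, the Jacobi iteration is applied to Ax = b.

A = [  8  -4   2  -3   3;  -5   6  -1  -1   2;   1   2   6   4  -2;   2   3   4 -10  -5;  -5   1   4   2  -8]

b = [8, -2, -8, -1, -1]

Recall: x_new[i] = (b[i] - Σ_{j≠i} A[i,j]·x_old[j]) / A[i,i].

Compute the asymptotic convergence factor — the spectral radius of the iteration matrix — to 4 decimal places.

1.1230

Write A = D+L+U with D = diag(8, 6, 6, -10, -8).
Jacobi: T = -D⁻¹(L+U), T[3,1] = -(3)/(-10) = +0.3000; T[3,3] = 0.
  T[0,:] = [+0.0000  +0.5000  -0.2500  +0.3750  -0.3750]
  T[1,:] = [+0.8333  +0.0000  +0.1667  +0.1667  -0.3333]
  T[2,:] = [-0.1667  -0.3333  +0.0000  -0.6667  +0.3333]
  T[3,:] = [+0.2000  +0.3000  +0.4000  +0.0000  -0.5000]
  T[4,:] = [-0.6250  +0.1250  +0.5000  +0.2500  +0.0000]
|roots of det(T-λI)|: 1.1230, 0.6796, 0.6796, 0.6081, 0.0177.
spectral radius ρ = 1.1230; 1.1230 > 1, so it fails to converge.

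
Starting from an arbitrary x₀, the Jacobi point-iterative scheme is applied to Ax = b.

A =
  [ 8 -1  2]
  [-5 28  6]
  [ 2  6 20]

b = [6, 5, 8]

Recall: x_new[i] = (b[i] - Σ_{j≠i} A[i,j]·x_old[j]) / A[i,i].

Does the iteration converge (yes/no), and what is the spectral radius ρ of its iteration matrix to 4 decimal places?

Split A = D + L + U, D = diag(8, 28, 20).
T_J = -D⁻¹(L+U): T[2,0] = -(2)/(20) = -0.1000; T[2,2] = 0.
  T[0,:] = [+0.0000  +0.1250  -0.2500]
  T[1,:] = [+0.1786  +0.0000  -0.2143]
  T[2,:] = [-0.1000  -0.3000  +0.0000]
|eigenvalues of T|: 0.3908, 0.2028, 0.2028.
ρ = 0.3908; 0.3908 < 1: convergent.

yes, ρ = 0.3908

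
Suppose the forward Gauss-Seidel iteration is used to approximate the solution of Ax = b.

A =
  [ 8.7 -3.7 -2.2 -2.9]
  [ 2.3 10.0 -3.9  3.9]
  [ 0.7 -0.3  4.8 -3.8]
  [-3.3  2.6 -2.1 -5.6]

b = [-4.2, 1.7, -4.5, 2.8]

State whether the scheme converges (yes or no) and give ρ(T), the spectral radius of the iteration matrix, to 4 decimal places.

yes, ρ = 0.9211

Write A = D+L+U with D = diag(8.7, 10, 4.8, -5.6).
Gauss-Seidel: T = -(D+L)⁻¹U, row 0 first, T[0,2] = -(-2.2)/(8.7) = +0.2529; later rows by forward substitution.
  T[0,:] = [+0.0000 +0.4253 +0.2529 +0.3333]
  T[1,:] = [+0.0000 -0.0978 +0.3318 -0.4667]
  T[2,:] = [+0.0000 -0.0681 -0.0161 +0.7139]
  T[3,:] = [+0.0000 -0.2705 +0.0111 -0.6808]
|λ(T)| sorted: 0.9211, 0.2898, 0.2898, 0.0000.
ρ(T) = max|λ| = 0.9211; 0.9211 < 1, so it converges for any x₀.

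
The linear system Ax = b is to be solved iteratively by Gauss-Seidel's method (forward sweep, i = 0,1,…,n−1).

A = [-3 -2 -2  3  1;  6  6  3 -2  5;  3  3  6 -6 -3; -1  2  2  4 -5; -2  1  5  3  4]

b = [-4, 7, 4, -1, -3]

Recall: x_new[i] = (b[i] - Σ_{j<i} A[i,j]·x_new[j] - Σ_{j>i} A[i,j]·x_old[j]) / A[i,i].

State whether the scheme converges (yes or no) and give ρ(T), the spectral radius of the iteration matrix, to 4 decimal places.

no, ρ = 1.3225

A = D + L + U where D = diag(-3, 6, 6, 4, 4).
T_GS = -(D+L)⁻¹U: row 0 first, T[0,3] = -(3)/(-3) = +1.0000; later rows by forward substitution.
  T[0,:] = [+0.0000 -0.6667 -0.6667 +1.0000 +0.3333]
  T[1,:] = [+0.0000 +0.6667 +0.1667 -0.6667 -1.1667]
  T[2,:] = [+0.0000 +0.0000 +0.2500 +0.8333 +0.9167]
  T[3,:] = [+0.0000 -0.5000 -0.3750 +0.1667 +1.4583]
  T[4,:] = [+0.0000 -0.1250 -0.4062 -0.5000 -1.7812]
moduli |λ_i(T)| = 1.3225, 0.7195, 0.4679, 0.4679, 0.0000.
spectral radius ρ = 1.3225; 1.3225 > 1: divergent.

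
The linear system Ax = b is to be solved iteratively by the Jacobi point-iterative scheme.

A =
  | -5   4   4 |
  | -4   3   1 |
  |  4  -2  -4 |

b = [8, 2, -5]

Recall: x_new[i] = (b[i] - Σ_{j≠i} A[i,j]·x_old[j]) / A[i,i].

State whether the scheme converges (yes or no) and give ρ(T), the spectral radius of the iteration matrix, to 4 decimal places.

no, ρ = 1.5924

Let D = diag(-5, 3, -4); L, U the strict triangles.
Jacobi: T = -D⁻¹(L+U), T[1,0] = -(-4)/(3) = +1.3333; T[1,1] = 0.
  T[0,:] = [+0.0000 +0.8000 +0.8000]
  T[1,:] = [+1.3333 +0.0000 -0.3333]
  T[2,:] = [+1.0000 -0.5000 +0.0000]
|λ(T)| sorted: 1.5924, 1.1589, 0.4335.
ρ = 1.5924; 1.5924 > 1 ⇒ diverges.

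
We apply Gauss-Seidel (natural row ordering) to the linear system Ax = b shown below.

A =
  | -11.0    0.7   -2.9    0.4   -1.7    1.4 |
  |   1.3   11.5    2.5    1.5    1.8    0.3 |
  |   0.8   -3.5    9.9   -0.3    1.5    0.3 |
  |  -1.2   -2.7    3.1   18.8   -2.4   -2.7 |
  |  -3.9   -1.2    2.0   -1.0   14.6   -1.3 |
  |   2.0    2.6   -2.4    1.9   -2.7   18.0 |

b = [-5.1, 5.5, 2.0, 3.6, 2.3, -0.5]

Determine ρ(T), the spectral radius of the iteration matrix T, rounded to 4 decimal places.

0.1555

Write A = D+L+U with D = diag(-11, 11.5, 9.9, 18.8, 14.6, 18).
T_GS = -(D+L)⁻¹U: row 0 first, T[0,1] = -(0.7)/(-11) = +0.0636; later rows by forward substitution.
  T[0,:] = [+0.0000 +0.0636 -0.2636 +0.0364 -0.1545 +0.1273]
  T[1,:] = [+0.0000 -0.0072 -0.1876 -0.1345 -0.1391 -0.0405]
  T[2,:] = [+0.0000 -0.0077 -0.0450 -0.0202 -0.1882 -0.0549]
  T[3,:] = [+0.0000 +0.0043 -0.0363 -0.0137 +0.1289 +0.1550]
  T[4,:] = [+0.0000 +0.0178 -0.0822 +0.0005 -0.0181 +0.1378]
  T[5,:] = [+0.0000 -0.0048 +0.0419 +0.0142 -0.0042 -0.0113]
moduli |λ_i(T)| = 0.1555, 0.0614, 0.0614, 0.0588, 0.0154, 0.0000.
ρ(T) = max|λ| = 0.1555; 0.1555 < 1, so it converges for any x₀.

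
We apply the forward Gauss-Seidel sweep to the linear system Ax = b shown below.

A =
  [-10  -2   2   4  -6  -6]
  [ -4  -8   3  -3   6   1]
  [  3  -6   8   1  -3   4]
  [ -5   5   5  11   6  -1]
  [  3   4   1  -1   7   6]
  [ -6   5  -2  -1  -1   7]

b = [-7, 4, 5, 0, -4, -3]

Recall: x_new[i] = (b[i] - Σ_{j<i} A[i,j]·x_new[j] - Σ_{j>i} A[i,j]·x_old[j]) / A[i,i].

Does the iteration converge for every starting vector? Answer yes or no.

Write A = D+L+U with D = diag(-10, -8, 8, 11, 7, 7).
T_GS = -(D+L)⁻¹U: row 0 first, T[0,3] = -(4)/(-10) = +0.4000; later rows by forward substitution.
  T[0,:] = [+0.0000  -0.2000  +0.2000  +0.4000  -0.6000  -0.6000]
  T[1,:] = [+0.0000  +0.1000  +0.2750  -0.5750  +1.0500  +0.4250]
  T[2,:] = [+0.0000  +0.1500  +0.1312  -0.7063  +1.3875  +0.0438]
  T[3,:] = [+0.0000  -0.2045  -0.0938  +0.7642  -1.9261  -0.3949]
  T[4,:] = [+0.0000  -0.0221  -0.2750  +0.3672  -0.8162  -0.9055]
  T[5,:] = [+0.0000  -0.2324  -0.0402  +0.7134  -1.2596  -0.9911]
|λ(T)| sorted: 1.3049, 0.4337, 0.2551, 0.1613, 0.1613, 0.0000.
spectral radius ρ = 1.3049; 1.3049 > 1, so it fails to converge.

no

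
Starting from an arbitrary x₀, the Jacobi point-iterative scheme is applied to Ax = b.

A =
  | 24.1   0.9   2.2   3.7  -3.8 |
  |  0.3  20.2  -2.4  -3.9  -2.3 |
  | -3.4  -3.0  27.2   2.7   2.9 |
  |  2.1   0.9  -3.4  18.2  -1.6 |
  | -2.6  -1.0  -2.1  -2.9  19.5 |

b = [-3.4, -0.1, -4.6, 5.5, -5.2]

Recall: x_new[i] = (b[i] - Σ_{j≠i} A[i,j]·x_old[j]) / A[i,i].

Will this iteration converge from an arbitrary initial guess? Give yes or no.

Write A = D+L+U with D = diag(24.1, 20.2, 27.2, 18.2, 19.5).
Jacobi: T = -D⁻¹(L+U), T[1,2] = -(-2.4)/(20.2) = +0.1188; T[1,1] = 0.
  T[0,:] = [+0.0000 -0.0373 -0.0913 -0.1535 +0.1577]
  T[1,:] = [-0.0149 +0.0000 +0.1188 +0.1931 +0.1139]
  T[2,:] = [+0.1250 +0.1103 +0.0000 -0.0993 -0.1066]
  T[3,:] = [-0.1154 -0.0495 +0.1868 +0.0000 +0.0879]
  T[4,:] = [+0.1333 +0.0513 +0.1077 +0.1487 +0.0000]
|λ(T)| sorted: 0.2591, 0.1728, 0.1728, 0.1640, 0.0776.
spectral radius ρ = 0.2591; 0.2591 < 1, so it converges for any x₀.

yes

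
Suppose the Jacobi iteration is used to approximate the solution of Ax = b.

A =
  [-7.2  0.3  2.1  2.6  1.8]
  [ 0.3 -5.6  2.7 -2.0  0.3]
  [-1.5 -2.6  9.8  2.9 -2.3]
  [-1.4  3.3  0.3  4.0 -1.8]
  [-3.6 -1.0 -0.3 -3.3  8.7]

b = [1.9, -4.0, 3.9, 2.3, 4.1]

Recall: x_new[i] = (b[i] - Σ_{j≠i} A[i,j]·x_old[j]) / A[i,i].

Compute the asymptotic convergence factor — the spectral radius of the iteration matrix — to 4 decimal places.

0.8594

Diagonal D = diag(-7.2, -5.6, 9.8, 4, 8.7); L, U strict lower/upper.
Jacobi T = -D⁻¹(L+U): T[3,2] = -(0.3)/(4) = -0.0750; T[3,3] = 0.
  T[0,:] = [+0.0000, +0.0417, +0.2917, +0.3611, +0.2500]
  T[1,:] = [+0.0536, +0.0000, +0.4821, -0.3571, +0.0536]
  T[2,:] = [+0.1531, +0.2653, +0.0000, -0.2959, +0.2347]
  T[3,:] = [+0.3500, -0.8250, -0.0750, +0.0000, +0.4500]
  T[4,:] = [+0.4138, +0.1149, +0.0345, +0.3793, +0.0000]
moduli |λ_i(T)| = 0.8594, 0.6068, 0.5501, 0.5501, 0.3895.
spectral radius ρ = 0.8594; 0.8594 < 1 ⇒ converges.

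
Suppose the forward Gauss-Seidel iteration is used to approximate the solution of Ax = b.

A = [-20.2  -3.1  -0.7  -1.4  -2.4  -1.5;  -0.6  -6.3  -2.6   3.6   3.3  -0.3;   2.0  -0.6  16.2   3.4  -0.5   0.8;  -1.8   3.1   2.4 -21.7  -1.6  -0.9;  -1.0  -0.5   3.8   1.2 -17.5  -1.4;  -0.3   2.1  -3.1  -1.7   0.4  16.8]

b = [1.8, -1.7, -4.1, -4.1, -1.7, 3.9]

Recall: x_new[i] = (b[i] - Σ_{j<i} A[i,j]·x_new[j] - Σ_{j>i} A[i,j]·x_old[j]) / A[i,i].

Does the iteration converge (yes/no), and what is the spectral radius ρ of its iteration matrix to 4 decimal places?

A = D + L + U where D = diag(-20.2, -6.3, 16.2, -21.7, -17.5, 16.8).
Gauss-Seidel: T = -(D+L)⁻¹U, row 0 first, T[0,3] = -(-1.4)/(-20.2) = -0.0693; later rows by forward substitution.
  T[0,:] = [+0.0000  -0.1535  -0.0347  -0.0693  -0.1188  -0.0743]
  T[1,:] = [+0.0000  +0.0146  -0.4094  +0.5780  +0.5351  -0.0405]
  T[2,:] = [+0.0000  +0.0195  -0.0109  -0.1799  +0.0654  -0.0417]
  T[3,:] = [+0.0000  +0.0170  -0.0568  +0.0684  +0.0198  -0.0457]
  T[4,:] = [+0.0000  +0.0137  +0.0074  -0.0469  +0.0070  -0.0868]
  T[5,:] = [+0.0000  +0.0004  +0.0426  -0.0986  -0.0551  -0.0065]
|λ(T)| sorted: 0.1959, 0.1115, 0.0621, 0.0550, 0.0188, 0.0000.
ρ = 0.1959; 0.1959 < 1 ⇒ converges.

yes, ρ = 0.1959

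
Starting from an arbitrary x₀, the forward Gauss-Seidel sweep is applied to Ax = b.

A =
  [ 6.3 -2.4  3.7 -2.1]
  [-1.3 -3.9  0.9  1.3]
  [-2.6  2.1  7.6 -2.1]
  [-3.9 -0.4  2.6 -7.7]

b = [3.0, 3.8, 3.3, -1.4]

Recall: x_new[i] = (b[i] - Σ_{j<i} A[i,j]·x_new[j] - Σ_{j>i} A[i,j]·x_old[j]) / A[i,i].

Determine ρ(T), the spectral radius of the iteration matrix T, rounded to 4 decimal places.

0.5928

Let D = diag(6.3, -3.9, 7.6, -7.7); L, U the strict triangles.
GS T = -(D+L)⁻¹U: row 0 first, T[0,1] = -(-2.4)/(6.3) = +0.3810; later rows by forward substitution.
  T[0,:] = [+0.0000  +0.3810  -0.5873  +0.3333]
  T[1,:] = [+0.0000  -0.1270  +0.4265  +0.2222]
  T[2,:] = [+0.0000  +0.1654  -0.3188  +0.3289]
  T[3,:] = [+0.0000  -0.1305  +0.1677  -0.0693]
moduli |λ_i(T)| = 0.5928, 0.1441, 0.1441, 0.0000.
ρ = 0.5928; 0.5928 < 1, so it converges for any x₀.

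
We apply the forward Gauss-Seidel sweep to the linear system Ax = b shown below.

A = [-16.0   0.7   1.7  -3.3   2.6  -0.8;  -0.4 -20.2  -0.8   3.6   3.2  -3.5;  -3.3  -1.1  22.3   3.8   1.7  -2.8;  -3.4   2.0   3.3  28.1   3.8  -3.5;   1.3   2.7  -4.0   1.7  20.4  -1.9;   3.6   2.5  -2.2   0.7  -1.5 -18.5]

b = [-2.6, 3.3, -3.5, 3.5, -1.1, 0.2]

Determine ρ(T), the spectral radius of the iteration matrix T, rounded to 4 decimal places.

0.1680

Diagonal D = diag(-16, -20.2, 22.3, 28.1, 20.4, -18.5); L, U strict lower/upper.
GS T = -(D+L)⁻¹U: row 0 first, T[0,3] = -(-3.3)/(-16) = -0.2062; later rows by forward substitution.
  T[0,:] = [+0.0000 +0.0437 +0.1062 -0.2062 +0.1625 -0.0500]
  T[1,:] = [+0.0000 -0.0009 -0.0417 +0.1823 +0.1552 -0.1723]
  T[2,:] = [+0.0000 +0.0064 +0.0137 -0.1919 -0.0445 +0.1097]
  T[3,:] = [+0.0000 +0.0046 +0.0142 -0.0154 -0.1214 +0.1179]
  T[4,:] = [+0.0000 -0.0018 +0.0002 -0.0473 -0.0295 +0.1308]
  T[5,:] = [+0.0000 +0.0080 +0.0139 +0.0106 +0.0557 -0.0522]
|roots of det(T-λI)|: 0.1680, 0.0666, 0.0516, 0.0516, 0.0243, 0.0000.
ρ(T) = max|λ| = 0.1680; 0.1680 < 1 ⇒ converges.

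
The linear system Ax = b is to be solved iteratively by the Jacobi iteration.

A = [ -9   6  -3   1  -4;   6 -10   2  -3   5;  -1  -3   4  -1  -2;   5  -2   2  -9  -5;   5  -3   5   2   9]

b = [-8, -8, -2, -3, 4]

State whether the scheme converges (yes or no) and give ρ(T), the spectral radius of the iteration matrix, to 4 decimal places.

no, ρ = 1.1242

Diagonal D = diag(-9, -10, 4, -9, 9); L, U strict lower/upper.
T_J = -D⁻¹(L+U): T[4,0] = -(5)/(9) = -0.5556; T[4,4] = 0.
  T[0,:] = [+0.0000 +0.6667 -0.3333 +0.1111 -0.4444]
  T[1,:] = [+0.6000 +0.0000 +0.2000 -0.3000 +0.5000]
  T[2,:] = [+0.2500 +0.7500 +0.0000 +0.2500 +0.5000]
  T[3,:] = [+0.5556 -0.2222 +0.2222 +0.0000 -0.5556]
  T[4,:] = [-0.5556 +0.3333 -0.5556 -0.2222 +0.0000]
|λ(T)| sorted: 1.1242, 0.6759, 0.6759, 0.1511, 0.1511.
ρ(T) = max|λ| = 1.1242; 1.1242 > 1 ⇒ diverges.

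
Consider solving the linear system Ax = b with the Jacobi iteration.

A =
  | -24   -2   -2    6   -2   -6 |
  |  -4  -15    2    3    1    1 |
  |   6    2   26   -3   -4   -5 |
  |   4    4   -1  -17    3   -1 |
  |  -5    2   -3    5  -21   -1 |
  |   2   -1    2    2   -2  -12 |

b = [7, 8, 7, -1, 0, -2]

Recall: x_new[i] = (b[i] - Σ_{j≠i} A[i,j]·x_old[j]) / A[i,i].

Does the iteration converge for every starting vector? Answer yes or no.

yes

Write A = D+L+U with D = diag(-24, -15, 26, -17, -21, -12).
Jacobi: T = -D⁻¹(L+U), T[4,3] = -(5)/(-21) = +0.2381; T[4,4] = 0.
  T[0,:] = [+0.0000  -0.0833  -0.0833  +0.2500  -0.0833  -0.2500]
  T[1,:] = [-0.2667  +0.0000  +0.1333  +0.2000  +0.0667  +0.0667]
  T[2,:] = [-0.2308  -0.0769  +0.0000  +0.1154  +0.1538  +0.1923]
  T[3,:] = [+0.2353  +0.2353  -0.0588  +0.0000  +0.1765  -0.0588]
  T[4,:] = [-0.2381  +0.0952  -0.1429  +0.2381  +0.0000  -0.0476]
  T[5,:] = [+0.1667  -0.0833  +0.1667  +0.1667  -0.1667  +0.0000]
moduli |λ_i(T)| = 0.5054, 0.3260, 0.2853, 0.2853, 0.1848, 0.1848.
ρ(T) = max|λ| = 0.5054; 0.5054 < 1 ⇒ converges.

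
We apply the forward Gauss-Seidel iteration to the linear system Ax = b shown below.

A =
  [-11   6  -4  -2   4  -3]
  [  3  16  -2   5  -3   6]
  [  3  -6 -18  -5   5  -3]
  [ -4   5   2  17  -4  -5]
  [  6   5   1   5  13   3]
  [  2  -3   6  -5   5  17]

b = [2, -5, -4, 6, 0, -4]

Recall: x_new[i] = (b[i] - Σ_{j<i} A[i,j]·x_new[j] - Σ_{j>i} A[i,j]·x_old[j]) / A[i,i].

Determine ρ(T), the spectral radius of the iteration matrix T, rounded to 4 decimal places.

Split A = D + L + U, D = diag(-11, 16, -18, 17, 13, 17).
Gauss-Seidel: T = -(D+L)⁻¹U, row 0 first, T[0,1] = -(6)/(-11) = +0.5455; later rows by forward substitution.
  T[0,:] = [+0.0000  +0.5455  -0.3636  -0.1818  +0.3636  -0.2727]
  T[1,:] = [+0.0000  -0.1023  +0.1932  -0.2784  +0.1193  -0.3239]
  T[2,:] = [+0.0000  +0.1250  -0.1250  -0.2153  +0.2986  -0.1042]
  T[3,:] = [+0.0000  +0.1437  -0.1277  +0.0644  +0.2506  +0.3375]
  T[4,:] = [+0.0000  -0.2773  +0.1523  +0.1828  -0.3331  -0.1021]
  T[5,:] = [+0.0000  -0.0025  +0.0387  +0.0134  +0.0446  +0.1410]
|λ(T)| sorted: 0.5296, 0.2360, 0.1626, 0.1626, 0.0366, 0.0000.
spectral radius ρ = 0.5296; 0.5296 < 1, so it converges for any x₀.

0.5296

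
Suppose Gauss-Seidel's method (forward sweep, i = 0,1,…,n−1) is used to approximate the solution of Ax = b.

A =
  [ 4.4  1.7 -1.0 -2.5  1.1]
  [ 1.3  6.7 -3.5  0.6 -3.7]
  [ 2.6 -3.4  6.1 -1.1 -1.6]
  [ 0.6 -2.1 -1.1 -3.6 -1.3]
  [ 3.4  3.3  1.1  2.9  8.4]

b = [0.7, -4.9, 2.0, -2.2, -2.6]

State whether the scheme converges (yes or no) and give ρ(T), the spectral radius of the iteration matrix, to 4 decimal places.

yes, ρ = 0.8923

Diagonal D = diag(4.4, 6.7, 6.1, -3.6, 8.4); L, U strict lower/upper.
Gauss-Seidel: T = -(D+L)⁻¹U, row 0 first, T[0,1] = -(1.7)/(4.4) = -0.3864; later rows by forward substitution.
  T[0,:] = [+0.0000 -0.3864 +0.2273 +0.5682 -0.2500]
  T[1,:] = [+0.0000 +0.0750 +0.4783 -0.1998 +0.6007]
  T[2,:] = [+0.0000 +0.2065 +0.1697 -0.1732 +0.7037]
  T[3,:] = [+0.0000 -0.1712 -0.2930 +0.2642 -0.9682]
  T[4,:] = [+0.0000 +0.1590 -0.2010 -0.2200 +0.1073]
eigenvalue magnitudes: 0.8923, 0.2506, 0.2506, 0.0949, 0.0000.
spectral radius ρ = 0.8923; 0.8923 < 1, so it converges for any x₀.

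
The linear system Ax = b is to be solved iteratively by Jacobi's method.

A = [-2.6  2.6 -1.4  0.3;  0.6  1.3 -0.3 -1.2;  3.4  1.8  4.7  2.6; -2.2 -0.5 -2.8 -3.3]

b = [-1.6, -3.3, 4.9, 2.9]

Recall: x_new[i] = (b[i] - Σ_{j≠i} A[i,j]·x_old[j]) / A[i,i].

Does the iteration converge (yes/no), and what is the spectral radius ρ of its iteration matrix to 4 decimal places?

Split A = D + L + U, D = diag(-2.6, 1.3, 4.7, -3.3).
Jacobi T = -D⁻¹(L+U): T[2,3] = -(2.6)/(4.7) = -0.5532; T[2,2] = 0.
  T[0,:] = [+0.0000 +1.0000 -0.5385 +0.1154]
  T[1,:] = [-0.4615 +0.0000 +0.2308 +0.9231]
  T[2,:] = [-0.7234 -0.3830 +0.0000 -0.5532]
  T[3,:] = [-0.6667 -0.1515 -0.8485 +0.0000]
|λ(T)| sorted: 1.1398, 0.9583, 0.9583, 0.7600.
ρ(T) = max|λ| = 1.1398; 1.1398 > 1: divergent.

no, ρ = 1.1398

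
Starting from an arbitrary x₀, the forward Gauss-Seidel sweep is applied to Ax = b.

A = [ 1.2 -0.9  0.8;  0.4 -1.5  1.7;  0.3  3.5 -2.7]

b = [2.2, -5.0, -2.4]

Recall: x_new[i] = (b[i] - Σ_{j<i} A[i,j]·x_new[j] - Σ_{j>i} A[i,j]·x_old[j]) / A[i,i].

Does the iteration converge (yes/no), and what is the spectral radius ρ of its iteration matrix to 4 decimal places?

Write A = D+L+U with D = diag(1.2, -1.5, -2.7).
Gauss-Seidel: T = -(D+L)⁻¹U, row 0 first, T[0,2] = -(0.8)/(1.2) = -0.6667; later rows by forward substitution.
  T[0,:] = [+0.0000 +0.7500 -0.6667]
  T[1,:] = [+0.0000 +0.2000 +0.9556]
  T[2,:] = [+0.0000 +0.3426 +1.1646]
eigenvalue magnitudes: 1.4306, 0.0660, 0.0000.
ρ(T) = max|λ| = 1.4306; 1.4306 > 1 ⇒ diverges.

no, ρ = 1.4306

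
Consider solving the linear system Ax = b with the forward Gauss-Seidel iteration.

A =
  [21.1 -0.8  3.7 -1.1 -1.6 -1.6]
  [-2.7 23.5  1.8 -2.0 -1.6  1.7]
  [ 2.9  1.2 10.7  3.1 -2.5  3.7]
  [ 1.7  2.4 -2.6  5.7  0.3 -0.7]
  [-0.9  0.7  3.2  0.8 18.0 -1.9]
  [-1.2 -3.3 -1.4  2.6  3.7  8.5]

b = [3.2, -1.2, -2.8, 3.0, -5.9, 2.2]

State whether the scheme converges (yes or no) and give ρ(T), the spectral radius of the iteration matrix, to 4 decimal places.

A = D + L + U where D = diag(21.1, 23.5, 10.7, 5.7, 18, 8.5).
GS T = -(D+L)⁻¹U: row 0 first, T[0,4] = -(-1.6)/(21.1) = +0.0758; later rows by forward substitution.
  T[0,:] = [+0.0000 +0.0379 -0.1754 +0.0521 +0.0758 +0.0758]
  T[1,:] = [+0.0000 +0.0044 -0.0967 +0.0911 +0.0768 -0.0636]
  T[2,:] = [+0.0000 -0.0108 +0.0584 -0.3141 +0.2045 -0.3592]
  T[3,:] = [+0.0000 -0.0181 +0.1197 -0.1972 -0.0143 -0.0369]
  T[4,:] = [+0.0000 +0.0044 -0.0207 +0.0637 -0.0349 +0.1773]
  T[5,:] = [+0.0000 +0.0089 -0.0803 +0.0236 +0.0938 -0.1391]
moduli |λ_i(T)| = 0.2596, 0.0643, 0.0607, 0.0607, 0.0107, 0.0000.
spectral radius ρ = 0.2596; 0.2596 < 1: convergent.

yes, ρ = 0.2596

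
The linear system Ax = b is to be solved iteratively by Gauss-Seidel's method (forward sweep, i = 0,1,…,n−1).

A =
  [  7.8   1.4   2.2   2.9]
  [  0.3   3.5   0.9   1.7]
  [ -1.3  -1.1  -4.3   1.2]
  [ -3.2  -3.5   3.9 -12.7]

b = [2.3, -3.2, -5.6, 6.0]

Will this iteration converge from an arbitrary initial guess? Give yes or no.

Split A = D + L + U, D = diag(7.8, 3.5, -4.3, -12.7).
Gauss-Seidel: T = -(D+L)⁻¹U, row 0 first, T[0,2] = -(2.2)/(7.8) = -0.2821; later rows by forward substitution.
  T[0,:] = [+0.0000, -0.1795, -0.2821, -0.3718]
  T[1,:] = [+0.0000, +0.0154, -0.2330, -0.4538]
  T[2,:] = [+0.0000, +0.0503, +0.1449, +0.5076]
  T[3,:] = [+0.0000, +0.0564, +0.1798, +0.3746]
eigenvalue magnitudes: 0.5056, 0.0961, 0.0668, 0.0000.
ρ(T) = max|λ| = 0.5056; 0.5056 < 1: convergent.

yes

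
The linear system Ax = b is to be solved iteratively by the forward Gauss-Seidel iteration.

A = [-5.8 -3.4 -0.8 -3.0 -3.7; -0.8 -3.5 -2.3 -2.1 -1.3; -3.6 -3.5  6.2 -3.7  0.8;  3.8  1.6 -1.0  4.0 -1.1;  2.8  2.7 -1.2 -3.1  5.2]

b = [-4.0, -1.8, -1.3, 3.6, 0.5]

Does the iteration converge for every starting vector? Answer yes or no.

no

Split A = D + L + U, D = diag(-5.8, -3.5, 6.2, 4, 5.2).
T_GS = -(D+L)⁻¹U: row 0 first, T[0,3] = -(-3)/(-5.8) = -0.5172; later rows by forward substitution.
  T[0,:] = [+0.0000 -0.5862 -0.1379 -0.5172 -0.6379]
  T[1,:] = [+0.0000 +0.1340 -0.6256 -0.4818 -0.2256]
  T[2,:] = [+0.0000 -0.2647 -0.4333 +0.0245 -0.6268]
  T[3,:] = [+0.0000 +0.4371 +0.2730 +0.6902 +0.8146]
  T[4,:] = [+0.0000 +0.4456 +0.4619 +0.9458 +0.8016]
moduli |λ_i(T)| = 1.3290, 0.3642, 0.2652, 0.2652, 0.0000.
spectral radius ρ = 1.3290; 1.3290 > 1, so it fails to converge.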